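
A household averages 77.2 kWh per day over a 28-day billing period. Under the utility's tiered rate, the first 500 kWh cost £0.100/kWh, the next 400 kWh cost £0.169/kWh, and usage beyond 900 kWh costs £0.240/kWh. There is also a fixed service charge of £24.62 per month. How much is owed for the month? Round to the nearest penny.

Usage = 77.2 kWh/day × 28 days = 2161.6 kWh
First 500 kWh × £0.100 = £50.00
Next 400 kWh × £0.169 = £67.60
Remaining 1261.6 kWh × £0.240 = £302.78
Energy charge = £420.38; + service £24.62 = £445.00

£445.00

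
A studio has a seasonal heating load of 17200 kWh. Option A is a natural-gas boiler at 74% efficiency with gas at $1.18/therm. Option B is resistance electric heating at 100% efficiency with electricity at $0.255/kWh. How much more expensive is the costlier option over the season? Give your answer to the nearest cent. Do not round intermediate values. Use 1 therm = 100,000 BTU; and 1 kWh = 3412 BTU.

$3450.19

Heat load = 17200 kWh × 3412 = 58,686,400 BTU
Gas: input = 58,686,400 / 0.74 = 79,305,946 BTU = 793.1 therm → 793.1 × $1.18 = $935.81
Electric: 58,686,400 BTU / 3412 = 17,200 kWh → × $0.255 = $4,386.00
Difference = |$935.81 − $4,386.00| = $3,450.19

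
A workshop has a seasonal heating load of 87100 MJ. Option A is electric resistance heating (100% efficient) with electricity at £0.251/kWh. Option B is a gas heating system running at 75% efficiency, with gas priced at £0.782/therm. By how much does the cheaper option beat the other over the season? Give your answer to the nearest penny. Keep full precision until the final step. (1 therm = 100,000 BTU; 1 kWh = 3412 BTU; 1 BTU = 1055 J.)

£5212.56

Heat load = 87100 MJ = 87,100,000,000 J / 1055 = 82,559,242 BTU
Gas: input = 82,559,242 / 0.75 = 110,078,989 BTU = 1,101 therm → 1,101 × £0.782 = £860.82
Electric: 82,559,242 BTU / 3412 = 24,200 kWh → × £0.251 = £6,073.38
Difference = |£860.82 − £6,073.38| = £5,212.56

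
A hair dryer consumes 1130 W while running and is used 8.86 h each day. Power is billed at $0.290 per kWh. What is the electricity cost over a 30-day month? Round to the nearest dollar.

$87

Energy = 1130 W × 8.86 h/day × 30 days = 300,354 Wh = 300.4 kWh
Cost = 300.4 kWh × $0.290/kWh = $87.10 ≈ $87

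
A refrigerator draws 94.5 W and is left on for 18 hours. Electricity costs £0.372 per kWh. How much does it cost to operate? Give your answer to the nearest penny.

Energy = 94.5 W × 18 h = 1,701 Wh = 1.701 kWh
Cost = 1.701 kWh × £0.372/kWh = £0.63

£0.63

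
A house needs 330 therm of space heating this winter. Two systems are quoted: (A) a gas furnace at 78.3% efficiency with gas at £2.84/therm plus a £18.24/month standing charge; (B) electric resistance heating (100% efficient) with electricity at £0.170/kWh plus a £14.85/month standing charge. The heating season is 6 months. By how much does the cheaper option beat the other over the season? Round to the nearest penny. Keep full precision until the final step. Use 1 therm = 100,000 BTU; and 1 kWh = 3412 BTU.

£426.92

Heat load = 330 therm × 100,000 = 33,000,000 BTU
Gas: input = 33,000,000 / 0.783 = 42,145,594 BTU = 421.5 therm → 421.5 × £2.84 = £1,196.93; + 6 × £18.24 standing = £1,306.37
Electric: 33,000,000 BTU / 3412 = 9,672 kWh → × £0.170 = £1,644.20; + 6 × £14.85 standing = £1,733.30
Difference = |£1,306.37 − £1,733.30| = £426.92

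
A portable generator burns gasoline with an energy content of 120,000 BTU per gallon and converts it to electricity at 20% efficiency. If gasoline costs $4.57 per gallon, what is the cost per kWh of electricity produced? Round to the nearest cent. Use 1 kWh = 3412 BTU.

Electrical output per gallon = 120,000 BTU × 0.20 / 3412 BTU/kWh = 7.034 kWh
Cost per kWh = $4.57 / 7.034 kWh = $0.650

$0.65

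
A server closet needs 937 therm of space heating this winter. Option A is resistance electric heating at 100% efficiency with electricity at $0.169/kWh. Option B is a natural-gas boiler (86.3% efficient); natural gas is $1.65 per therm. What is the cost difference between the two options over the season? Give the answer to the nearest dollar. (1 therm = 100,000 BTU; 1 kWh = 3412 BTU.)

Heat load = 937 therm × 100,000 = 93,700,000 BTU
Gas: input = 93,700,000 / 0.863 = 108,574,739 BTU = 1,086 therm → 1,086 × $1.65 = $1,791.48
Electric: 93,700,000 BTU / 3412 = 27,460 kWh → × $0.169 = $4,641.06
Difference = |$1,791.48 − $4,641.06| = $2,849.58 ≈ $2850

$2850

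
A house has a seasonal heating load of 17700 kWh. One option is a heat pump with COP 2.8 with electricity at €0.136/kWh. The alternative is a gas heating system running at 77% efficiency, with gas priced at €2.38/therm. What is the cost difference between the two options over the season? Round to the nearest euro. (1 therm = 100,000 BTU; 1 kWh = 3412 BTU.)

€1007

Heat load = 17700 kWh × 3412 = 60,392,400 BTU
Gas: input = 60,392,400 / 0.77 = 78,431,688 BTU = 784.3 therm → 784.3 × €2.38 = €1,866.67
Heat pump: 60,392,400 BTU / 3412 = 17,700 kWh heat; / 2.8 = 6,321 kWh in → × €0.136 = €859.71
Difference = |€1,866.67 − €859.71| = €1,006.96 ≈ €1007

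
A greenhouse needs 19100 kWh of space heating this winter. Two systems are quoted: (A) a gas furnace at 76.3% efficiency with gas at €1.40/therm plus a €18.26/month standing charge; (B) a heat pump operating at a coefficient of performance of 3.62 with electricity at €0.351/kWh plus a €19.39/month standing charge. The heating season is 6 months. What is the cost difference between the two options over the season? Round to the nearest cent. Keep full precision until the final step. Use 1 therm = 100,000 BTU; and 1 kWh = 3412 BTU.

€662.98

Heat load = 19100 kWh × 3412 = 65,169,200 BTU
Gas: input = 65,169,200 / 0.763 = 85,411,796 BTU = 854.1 therm → 854.1 × €1.40 = €1,195.77; + 6 × €18.26 standing = €1,305.33
Heat pump: 65,169,200 BTU / 3412 = 19,100 kWh heat; / 3.62 = 5,276 kWh in → × €0.351 = €1,851.96; + 6 × €19.39 standing = €1,968.30
Difference = |€1,305.33 − €1,968.30| = €662.98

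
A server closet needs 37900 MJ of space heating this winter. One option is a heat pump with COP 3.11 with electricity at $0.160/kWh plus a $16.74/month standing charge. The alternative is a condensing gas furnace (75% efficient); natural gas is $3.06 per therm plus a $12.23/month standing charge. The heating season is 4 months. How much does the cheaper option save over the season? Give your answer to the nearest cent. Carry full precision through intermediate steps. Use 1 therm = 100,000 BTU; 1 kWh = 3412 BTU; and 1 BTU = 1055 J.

$905.99

Heat load = 37900 MJ = 37,900,000,000 J / 1055 = 35,924,171 BTU
Gas: input = 35,924,171 / 0.75 = 47,898,894 BTU = 479 therm → 479 × $3.06 = $1,465.71; + 4 × $12.23 standing = $1,514.63
Heat pump: 35,924,171 BTU / 3412 = 10,530 kWh heat; / 3.11 = 3,385 kWh in → × $0.160 = $541.67; + 4 × $16.74 standing = $608.63
Difference = |$1,514.63 − $608.63| = $905.99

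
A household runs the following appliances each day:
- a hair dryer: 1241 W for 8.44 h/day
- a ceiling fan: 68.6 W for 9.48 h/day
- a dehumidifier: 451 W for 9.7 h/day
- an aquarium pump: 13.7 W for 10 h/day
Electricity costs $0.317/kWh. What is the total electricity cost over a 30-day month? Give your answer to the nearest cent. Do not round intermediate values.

hair dryer: 1241 W × 8.44 h × 30 d = 314,221 Wh = 314.2 kWh
ceiling fan: 68.6 W × 9.48 h × 30 d = 19,510 Wh = 19.51 kWh
dehumidifier: 451 W × 9.7 h × 30 d = 131,241 Wh = 131.2 kWh
aquarium pump: 13.7 W × 10 h × 30 d = 4,110 Wh = 4.11 kWh
Total energy = 314.2 + 19.51 + 131.2 + 4.11 = 469.1 kWh
Cost = 469.1 kWh × $0.317 = $148.70

$148.70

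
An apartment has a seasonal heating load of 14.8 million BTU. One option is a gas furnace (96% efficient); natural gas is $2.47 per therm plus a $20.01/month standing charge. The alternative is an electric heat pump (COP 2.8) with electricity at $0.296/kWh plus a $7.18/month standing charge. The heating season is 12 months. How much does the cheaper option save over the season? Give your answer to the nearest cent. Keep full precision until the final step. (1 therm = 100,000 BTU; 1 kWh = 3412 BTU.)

Heat load = 14.8 × 10⁶ BTU = 14,800,000 BTU
Gas: input = 14,800,000 / 0.96 = 15,416,667 BTU = 154.2 therm → 154.2 × $2.47 = $380.79; + 12 × $20.01 standing = $620.91
Heat pump: 14,800,000 BTU / 3412 = 4,338 kWh heat; / 2.8 = 1,549 kWh in → × $0.296 = $458.55; + 12 × $7.18 standing = $544.71
Difference = |$620.91 − $544.71| = $76.20

$76.20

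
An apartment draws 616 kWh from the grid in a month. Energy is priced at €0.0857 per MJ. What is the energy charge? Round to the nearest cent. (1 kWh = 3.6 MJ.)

616 kWh × (3.6 MJ/kWh) = 2,218 MJ
Cost = 2,218 MJ × €0.0857/MJ = €190.05

€190.05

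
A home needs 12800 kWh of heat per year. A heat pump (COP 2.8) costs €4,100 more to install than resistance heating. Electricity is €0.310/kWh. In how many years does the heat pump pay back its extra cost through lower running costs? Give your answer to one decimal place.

Resistance: 12800 kWh × €0.310 = €3,968.00/yr
Heat pump: 12800 / 2.8 = 4571 kWh in → × €0.310 = €1,417.14/yr
Annual savings = €2,550.86
Payback = €4,100 / €2,550.86 = 1.61 years

1.6 years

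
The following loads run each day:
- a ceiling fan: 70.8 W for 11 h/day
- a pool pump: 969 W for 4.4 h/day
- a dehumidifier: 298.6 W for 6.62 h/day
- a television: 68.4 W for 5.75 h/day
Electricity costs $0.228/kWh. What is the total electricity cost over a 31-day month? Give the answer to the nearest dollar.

ceiling fan: 70.8 W × 11 h × 31 d = 24,143 Wh = 24.14 kWh
pool pump: 969 W × 4.4 h × 31 d = 132,172 Wh = 132.2 kWh
dehumidifier: 298.6 W × 6.62 h × 31 d = 61,279 Wh = 61.28 kWh
television: 68.4 W × 5.75 h × 31 d = 12,192 Wh = 12.19 kWh
Total energy = 24.14 + 132.2 + 61.28 + 12.19 = 229.8 kWh
Cost = 229.8 kWh × $0.228 = $52.39 ≈ $52

$52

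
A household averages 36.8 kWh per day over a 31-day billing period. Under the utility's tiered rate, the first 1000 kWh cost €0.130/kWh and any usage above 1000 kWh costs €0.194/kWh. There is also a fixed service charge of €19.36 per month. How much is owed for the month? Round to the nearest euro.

€177

Usage = 36.8 kWh/day × 31 days = 1140.8 kWh
First 1000 kWh × €0.130 = €130.00
Remaining 140.8 kWh × €0.194 = €27.32
Energy charge = €157.32; + service €19.36 = €176.68 ≈ €177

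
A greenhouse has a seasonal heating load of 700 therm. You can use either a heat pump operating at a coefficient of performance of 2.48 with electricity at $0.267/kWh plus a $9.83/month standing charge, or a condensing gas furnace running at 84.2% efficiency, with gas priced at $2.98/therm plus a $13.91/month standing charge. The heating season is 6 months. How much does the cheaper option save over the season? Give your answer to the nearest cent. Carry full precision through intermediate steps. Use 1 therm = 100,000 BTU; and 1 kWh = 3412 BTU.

$293.15

Heat load = 700 therm × 100,000 = 70,000,000 BTU
Gas: input = 70,000,000 / 0.842 = 83,135,392 BTU = 831.4 therm → 831.4 × $2.98 = $2,477.43; + 6 × $13.91 standing = $2,560.89
Heat pump: 70,000,000 BTU / 3412 = 20,520 kWh heat; / 2.48 = 8,273 kWh in → × $0.267 = $2,208.76; + 6 × $9.83 standing = $2,267.74
Difference = |$2,560.89 − $2,267.74| = $293.15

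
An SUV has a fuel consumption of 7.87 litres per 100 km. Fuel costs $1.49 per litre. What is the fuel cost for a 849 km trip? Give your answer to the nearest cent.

$99.56

Fuel = 7.87 L/100 km × 849 km / 100 = 66.82 L
Cost = 66.82 L × $1.49/L = $99.56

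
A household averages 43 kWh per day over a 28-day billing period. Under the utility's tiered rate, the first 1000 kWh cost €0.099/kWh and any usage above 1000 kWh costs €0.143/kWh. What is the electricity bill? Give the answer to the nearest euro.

€128

Usage = 43 kWh/day × 28 days = 1204 kWh
First 1000 kWh × €0.099 = €99.00
Remaining 204 kWh × €0.143 = €29.17
Total = €128.17 ≈ €128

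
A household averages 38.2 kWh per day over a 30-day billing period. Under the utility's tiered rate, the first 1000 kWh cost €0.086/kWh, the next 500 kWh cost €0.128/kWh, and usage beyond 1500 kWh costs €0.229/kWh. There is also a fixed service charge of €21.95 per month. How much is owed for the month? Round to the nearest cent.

€126.64

Usage = 38.2 kWh/day × 30 days = 1146 kWh
First 1000 kWh × €0.086 = €86.00
Next 146 kWh × €0.128 = €18.69
Remaining tier: 0 kWh (not reached)
Energy charge = €104.69; + service €21.95 = €126.64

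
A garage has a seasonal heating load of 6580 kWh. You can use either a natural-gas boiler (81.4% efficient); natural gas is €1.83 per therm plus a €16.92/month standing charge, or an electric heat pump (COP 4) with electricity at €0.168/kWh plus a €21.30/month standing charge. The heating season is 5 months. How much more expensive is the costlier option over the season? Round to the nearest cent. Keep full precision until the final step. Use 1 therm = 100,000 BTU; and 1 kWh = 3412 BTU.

Heat load = 6580 kWh × 3412 = 22,450,960 BTU
Gas: input = 22,450,960 / 0.814 = 27,581,032 BTU = 275.8 therm → 275.8 × €1.83 = €504.73; + 5 × €16.92 standing = €589.33
Heat pump: 22,450,960 BTU / 3412 = 6,580 kWh heat; / 4 = 1,645 kWh in → × €0.168 = €276.36; + 5 × €21.30 standing = €382.86
Difference = |€589.33 − €382.86| = €206.47

€206.47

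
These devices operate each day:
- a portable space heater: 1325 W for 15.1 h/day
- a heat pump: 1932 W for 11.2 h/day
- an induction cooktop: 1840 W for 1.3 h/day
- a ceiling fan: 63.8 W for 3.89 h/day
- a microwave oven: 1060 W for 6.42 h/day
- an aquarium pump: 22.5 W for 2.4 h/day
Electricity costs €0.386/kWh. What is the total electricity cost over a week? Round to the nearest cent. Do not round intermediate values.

portable space heater: 1325 W × 15.1 h × 7 d = 140,052 Wh = 140.1 kWh
heat pump: 1932 W × 11.2 h × 7 d = 151,469 Wh = 151.5 kWh
induction cooktop: 1840 W × 1.3 h × 7 d = 16,744 Wh = 16.74 kWh
ceiling fan: 63.8 W × 3.89 h × 7 d = 1,737 Wh = 1.737 kWh
microwave oven: 1060 W × 6.42 h × 7 d = 47,636 Wh = 47.64 kWh
aquarium pump: 22.5 W × 2.4 h × 7 d = 378 Wh = 0.378 kWh
Total energy = 140.1 + 151.5 + 16.74 + 1.737 + 47.64 + 0.378 = 358 kWh
Cost = 358 kWh × €0.386 = €138.19

€138.19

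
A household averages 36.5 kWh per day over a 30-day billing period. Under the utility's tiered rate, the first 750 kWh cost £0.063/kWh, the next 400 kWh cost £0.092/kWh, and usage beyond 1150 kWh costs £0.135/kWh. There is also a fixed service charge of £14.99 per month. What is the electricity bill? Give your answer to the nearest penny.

Usage = 36.5 kWh/day × 30 days = 1095 kWh
First 750 kWh × £0.063 = £47.25
Next 345 kWh × £0.092 = £31.74
Remaining tier: 0 kWh (not reached)
Energy charge = £78.99; + service £14.99 = £93.98

£93.98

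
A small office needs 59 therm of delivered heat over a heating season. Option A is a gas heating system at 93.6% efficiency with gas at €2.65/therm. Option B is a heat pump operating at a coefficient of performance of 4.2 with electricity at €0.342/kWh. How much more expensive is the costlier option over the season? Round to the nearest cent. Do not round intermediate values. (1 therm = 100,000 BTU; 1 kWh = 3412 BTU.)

Heat load = 59 therm × 100,000 = 5,900,000 BTU
Gas: input = 5,900,000 / 0.936 = 6,303,419 BTU = 63.03 therm → 63.03 × €2.65 = €167.04
Heat pump: 5,900,000 BTU / 3412 = 1,729 kWh heat; / 4.2 = 411.7 kWh in → × €0.342 = €140.81
Difference = |€167.04 − €140.81| = €26.24

€26.24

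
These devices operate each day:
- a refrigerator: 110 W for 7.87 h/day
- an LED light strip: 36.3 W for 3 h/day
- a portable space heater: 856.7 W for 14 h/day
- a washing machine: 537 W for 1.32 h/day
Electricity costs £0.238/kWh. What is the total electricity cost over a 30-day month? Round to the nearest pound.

£98

refrigerator: 110 W × 7.87 h × 30 d = 25,971 Wh = 25.97 kWh
LED light strip: 36.3 W × 3 h × 30 d = 3,267 Wh = 3.267 kWh
portable space heater: 856.7 W × 14 h × 30 d = 359,814 Wh = 359.8 kWh
washing machine: 537 W × 1.32 h × 30 d = 21,265 Wh = 21.27 kWh
Total energy = 25.97 + 3.267 + 359.8 + 21.27 = 410.3 kWh
Cost = 410.3 kWh × £0.238 = £97.66 ≈ £98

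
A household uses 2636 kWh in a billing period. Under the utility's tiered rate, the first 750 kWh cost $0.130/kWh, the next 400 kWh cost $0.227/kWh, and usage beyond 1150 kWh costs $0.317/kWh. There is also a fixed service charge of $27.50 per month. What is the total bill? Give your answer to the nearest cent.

First 750 kWh × $0.130 = $97.50
Next 400 kWh × $0.227 = $90.80
Remaining 1486 kWh × $0.317 = $471.06
Energy charge = $659.36; + service $27.50 = $686.86

$686.86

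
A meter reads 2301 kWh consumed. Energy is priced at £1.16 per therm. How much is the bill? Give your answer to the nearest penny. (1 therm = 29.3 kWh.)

£91.10

2301 kWh × (0.03413 therm/kWh) = 78.53 therm
Cost = 78.53 therm × £1.16/therm = £91.10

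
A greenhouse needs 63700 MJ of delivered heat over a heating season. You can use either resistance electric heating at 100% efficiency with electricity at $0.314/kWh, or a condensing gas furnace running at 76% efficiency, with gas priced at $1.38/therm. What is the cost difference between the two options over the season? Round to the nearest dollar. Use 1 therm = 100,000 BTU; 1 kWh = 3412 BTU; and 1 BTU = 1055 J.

$4460

Heat load = 63700 MJ = 63,700,000,000 J / 1055 = 60,379,147 BTU
Gas: input = 60,379,147 / 0.760 = 79,446,246 BTU = 794.5 therm → 794.5 × $1.38 = $1,096.36
Electric: 60,379,147 BTU / 3412 = 17,700 kWh → × $0.314 = $5,556.58
Difference = |$1,096.36 − $5,556.58| = $4,460.22 ≈ $4460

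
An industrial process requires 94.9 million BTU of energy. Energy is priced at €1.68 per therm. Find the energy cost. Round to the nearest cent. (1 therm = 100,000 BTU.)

€1594.32

94.9 million BTU × (10 therm/million BTU) = 949 therm
Cost = 949 therm × €1.68/therm = €1,594.32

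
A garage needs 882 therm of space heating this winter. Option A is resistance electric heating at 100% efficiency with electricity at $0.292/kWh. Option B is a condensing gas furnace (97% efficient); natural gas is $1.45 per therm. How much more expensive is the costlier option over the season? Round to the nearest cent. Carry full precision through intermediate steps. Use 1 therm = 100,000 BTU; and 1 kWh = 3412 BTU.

Heat load = 882 therm × 100,000 = 88,200,000 BTU
Gas: input = 88,200,000 / 0.97 = 90,927,835 BTU = 909.3 therm → 909.3 × $1.45 = $1,318.45
Electric: 88,200,000 BTU / 3412 = 25,850 kWh → × $0.292 = $7,548.18
Difference = |$1,318.45 − $7,548.18| = $6,229.73

$6229.73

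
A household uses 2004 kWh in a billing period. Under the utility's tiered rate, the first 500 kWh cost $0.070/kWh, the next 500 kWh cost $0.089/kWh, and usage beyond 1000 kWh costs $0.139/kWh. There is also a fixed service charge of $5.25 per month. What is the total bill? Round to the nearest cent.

$224.31

First 500 kWh × $0.070 = $35.00
Next 500 kWh × $0.089 = $44.50
Remaining 1004 kWh × $0.139 = $139.56
Energy charge = $219.06; + service $5.25 = $224.31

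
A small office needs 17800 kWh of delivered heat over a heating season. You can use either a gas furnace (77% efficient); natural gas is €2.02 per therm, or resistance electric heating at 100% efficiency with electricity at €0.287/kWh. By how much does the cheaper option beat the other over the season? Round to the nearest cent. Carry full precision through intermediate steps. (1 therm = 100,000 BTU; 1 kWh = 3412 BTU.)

€3515.33

Heat load = 17800 kWh × 3412 = 60,733,600 BTU
Gas: input = 60,733,600 / 0.77 = 78,874,805 BTU = 788.7 therm → 788.7 × €2.02 = €1,593.27
Electric: 60,733,600 BTU / 3412 = 17,800 kWh → × €0.287 = €5,108.60
Difference = |€1,593.27 − €5,108.60| = €3,515.33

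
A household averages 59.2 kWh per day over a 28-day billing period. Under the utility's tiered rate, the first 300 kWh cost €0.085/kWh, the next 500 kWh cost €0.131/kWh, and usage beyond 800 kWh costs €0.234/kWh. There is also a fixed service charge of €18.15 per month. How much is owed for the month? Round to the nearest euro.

€310

Usage = 59.2 kWh/day × 28 days = 1657.6 kWh
First 300 kWh × €0.085 = €25.50
Next 500 kWh × €0.131 = €65.50
Remaining 857.6 kWh × €0.234 = €200.68
Energy charge = €291.68; + service €18.15 = €309.83 ≈ €310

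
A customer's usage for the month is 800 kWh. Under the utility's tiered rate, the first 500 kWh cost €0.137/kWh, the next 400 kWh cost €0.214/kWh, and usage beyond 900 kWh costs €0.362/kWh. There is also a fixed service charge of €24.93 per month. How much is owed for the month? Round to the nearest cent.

First 500 kWh × €0.137 = €68.50
Next 300 kWh × €0.214 = €64.20
Remaining tier: 0 kWh (not reached)
Energy charge = €132.70; + service €24.93 = €157.63

€157.63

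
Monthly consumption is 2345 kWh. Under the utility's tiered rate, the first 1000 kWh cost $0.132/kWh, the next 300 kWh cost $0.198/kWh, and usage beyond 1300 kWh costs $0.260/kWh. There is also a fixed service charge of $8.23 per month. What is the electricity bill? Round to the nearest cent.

First 1000 kWh × $0.132 = $132.00
Next 300 kWh × $0.198 = $59.40
Remaining 1045 kWh × $0.260 = $271.70
Energy charge = $463.10; + service $8.23 = $471.33

$471.33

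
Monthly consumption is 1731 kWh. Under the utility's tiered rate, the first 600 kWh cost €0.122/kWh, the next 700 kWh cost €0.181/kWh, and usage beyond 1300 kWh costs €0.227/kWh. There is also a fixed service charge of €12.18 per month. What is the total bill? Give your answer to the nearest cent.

€309.92

First 600 kWh × €0.122 = €73.20
Next 700 kWh × €0.181 = €126.70
Remaining 431 kWh × €0.227 = €97.84
Energy charge = €297.74; + service €12.18 = €309.92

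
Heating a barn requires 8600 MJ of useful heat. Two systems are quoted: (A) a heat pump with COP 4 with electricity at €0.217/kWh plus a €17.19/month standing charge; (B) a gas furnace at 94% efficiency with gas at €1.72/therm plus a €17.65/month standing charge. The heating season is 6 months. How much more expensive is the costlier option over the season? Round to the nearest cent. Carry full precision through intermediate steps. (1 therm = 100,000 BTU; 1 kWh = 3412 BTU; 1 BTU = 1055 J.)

€22.31

Heat load = 8600 MJ = 8,600,000,000 J / 1055 = 8,151,659 BTU
Gas: input = 8,151,659 / 0.94 = 8,671,977 BTU = 86.72 therm → 86.72 × €1.72 = €149.16; + 6 × €17.65 standing = €255.06
Heat pump: 8,151,659 BTU / 3412 = 2,389 kWh heat; / 4 = 597.3 kWh in → × €0.217 = €129.61; + 6 × €17.19 standing = €232.75
Difference = |€255.06 − €232.75| = €22.31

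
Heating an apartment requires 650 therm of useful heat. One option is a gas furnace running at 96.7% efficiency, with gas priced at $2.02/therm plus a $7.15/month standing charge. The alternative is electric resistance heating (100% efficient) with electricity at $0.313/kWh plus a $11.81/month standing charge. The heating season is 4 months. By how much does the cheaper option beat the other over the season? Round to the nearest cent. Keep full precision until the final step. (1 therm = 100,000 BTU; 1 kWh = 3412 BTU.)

$4623.61

Heat load = 650 therm × 100,000 = 65,000,000 BTU
Gas: input = 65,000,000 / 0.967 = 67,218,201 BTU = 672.2 therm → 672.2 × $2.02 = $1,357.81; + 4 × $7.15 standing = $1,386.41
Electric: 65,000,000 BTU / 3412 = 19,050 kWh → × $0.313 = $5,962.78; + 4 × $11.81 standing = $6,010.02
Difference = |$1,386.41 − $6,010.02| = $4,623.61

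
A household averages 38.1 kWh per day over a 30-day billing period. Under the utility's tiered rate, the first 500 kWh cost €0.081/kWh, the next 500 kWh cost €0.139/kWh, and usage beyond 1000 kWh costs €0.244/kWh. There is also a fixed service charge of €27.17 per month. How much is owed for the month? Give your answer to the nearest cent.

Usage = 38.1 kWh/day × 30 days = 1143 kWh
First 500 kWh × €0.081 = €40.50
Next 500 kWh × €0.139 = €69.50
Remaining 143 kWh × €0.244 = €34.89
Energy charge = €144.89; + service €27.17 = €172.06

€172.06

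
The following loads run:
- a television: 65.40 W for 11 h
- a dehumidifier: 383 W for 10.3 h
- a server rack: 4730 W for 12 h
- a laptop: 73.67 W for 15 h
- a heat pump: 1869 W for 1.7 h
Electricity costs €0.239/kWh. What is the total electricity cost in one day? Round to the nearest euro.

€16

television: 65.40 W × 11 h = 719 Wh = 0.7194 kWh
dehumidifier: 383 W × 10.3 h = 3,945 Wh = 3.945 kWh
server rack: 4730 W × 12 h = 56,760 Wh = 56.76 kWh
laptop: 73.67 W × 15 h = 1,105 Wh = 1.105 kWh
heat pump: 1869 W × 1.7 h = 3,177 Wh = 3.177 kWh
Total energy = 0.7194 + 3.945 + 56.76 + 1.105 + 3.177 = 65.71 kWh
Cost = 65.71 kWh × €0.239 = €15.70 ≈ €16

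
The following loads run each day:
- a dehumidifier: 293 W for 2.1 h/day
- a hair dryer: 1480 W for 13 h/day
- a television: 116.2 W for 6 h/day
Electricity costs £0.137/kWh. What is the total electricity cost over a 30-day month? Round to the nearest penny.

dehumidifier: 293 W × 2.1 h × 30 d = 18,459 Wh = 18.46 kWh
hair dryer: 1480 W × 13 h × 30 d = 577,200 Wh = 577.2 kWh
television: 116.2 W × 6 h × 30 d = 20,916 Wh = 20.92 kWh
Total energy = 18.46 + 577.2 + 20.92 = 616.6 kWh
Cost = 616.6 kWh × £0.137 = £84.47

£84.47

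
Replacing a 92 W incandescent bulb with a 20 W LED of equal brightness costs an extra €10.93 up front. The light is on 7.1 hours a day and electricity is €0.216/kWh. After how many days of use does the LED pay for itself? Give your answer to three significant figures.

99 days

Power saved = 92 − 20 = 72 W
Daily energy saved = 72 W × 7.1 h = 511.2 Wh = 0.5112 kWh
Daily savings = 0.5112 × €0.216 = €0.1104
Payback = €10.93 / €0.1104 per day = 98.99 days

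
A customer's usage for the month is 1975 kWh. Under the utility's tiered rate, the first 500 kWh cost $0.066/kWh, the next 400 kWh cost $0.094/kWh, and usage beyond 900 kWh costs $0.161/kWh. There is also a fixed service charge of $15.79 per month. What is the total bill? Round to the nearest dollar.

$259

First 500 kWh × $0.066 = $33.00
Next 400 kWh × $0.094 = $37.60
Remaining 1075 kWh × $0.161 = $173.08
Energy charge = $243.68; + service $15.79 = $259.47 ≈ $259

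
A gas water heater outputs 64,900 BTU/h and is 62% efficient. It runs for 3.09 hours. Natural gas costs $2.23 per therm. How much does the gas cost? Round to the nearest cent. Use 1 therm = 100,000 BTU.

$7.21

Heat delivered = 64,900 BTU/h × 3.09 h = 200,541 BTU
Gas input = 200,541 / 0.62 = 323,453 BTU
= 323,453 / 100,000 = 3.235 therm
Cost = 3.235 × $2.23/therm = $7.21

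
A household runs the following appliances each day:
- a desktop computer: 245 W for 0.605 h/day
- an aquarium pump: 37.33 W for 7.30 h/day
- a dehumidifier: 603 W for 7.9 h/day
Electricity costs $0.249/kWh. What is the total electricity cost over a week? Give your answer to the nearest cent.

desktop computer: 245 W × 0.605 h × 7 d = 1,038 Wh = 1.038 kWh
aquarium pump: 37.33 W × 7.30 h × 7 d = 1,908 Wh = 1.908 kWh
dehumidifier: 603 W × 7.9 h × 7 d = 33,346 Wh = 33.35 kWh
Total energy = 1.038 + 1.908 + 33.35 = 36.29 kWh
Cost = 36.29 kWh × $0.249 = $9.04

$9.04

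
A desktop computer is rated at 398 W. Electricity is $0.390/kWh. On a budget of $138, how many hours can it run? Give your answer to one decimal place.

889.1 h

Energy budget = $138 / $0.390 per kWh = 353.8 kWh = 353,846 Wh
Runtime = 353,846 Wh / 398 W = 889.1 h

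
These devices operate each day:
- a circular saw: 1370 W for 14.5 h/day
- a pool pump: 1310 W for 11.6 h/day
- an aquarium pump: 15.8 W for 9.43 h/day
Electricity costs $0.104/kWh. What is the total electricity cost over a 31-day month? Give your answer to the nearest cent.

$113.52

circular saw: 1370 W × 14.5 h × 31 d = 615,815 Wh = 615.8 kWh
pool pump: 1310 W × 11.6 h × 31 d = 471,076 Wh = 471.1 kWh
aquarium pump: 15.8 W × 9.43 h × 31 d = 4,619 Wh = 4.619 kWh
Total energy = 615.8 + 471.1 + 4.619 = 1,092 kWh
Cost = 1,092 kWh × $0.104 = $113.52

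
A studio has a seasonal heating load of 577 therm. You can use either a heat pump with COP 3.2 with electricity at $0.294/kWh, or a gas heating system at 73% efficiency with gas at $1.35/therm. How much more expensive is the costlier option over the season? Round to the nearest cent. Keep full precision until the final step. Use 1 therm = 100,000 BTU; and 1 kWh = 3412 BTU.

$486.63

Heat load = 577 therm × 100,000 = 57,700,000 BTU
Gas: input = 57,700,000 / 0.73 = 79,041,096 BTU = 790.4 therm → 790.4 × $1.35 = $1,067.05
Heat pump: 57,700,000 BTU / 3412 = 16,910 kWh heat; / 3.2 = 5,285 kWh in → × $0.294 = $1,553.69
Difference = |$1,067.05 − $1,553.69| = $486.63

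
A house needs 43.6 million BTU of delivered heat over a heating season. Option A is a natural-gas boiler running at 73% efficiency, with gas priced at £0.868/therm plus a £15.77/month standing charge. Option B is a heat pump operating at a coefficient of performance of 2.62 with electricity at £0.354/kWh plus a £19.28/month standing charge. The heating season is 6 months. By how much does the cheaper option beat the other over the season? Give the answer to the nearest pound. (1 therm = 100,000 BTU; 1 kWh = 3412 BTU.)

Heat load = 43.6 × 10⁶ BTU = 43,600,000 BTU
Gas: input = 43,600,000 / 0.73 = 59,726,027 BTU = 597.3 therm → 597.3 × £0.868 = £518.42; + 6 × £15.77 standing = £613.04
Heat pump: 43,600,000 BTU / 3412 = 12,780 kWh heat; / 2.62 = 4,877 kWh in → × £0.354 = £1,726.55; + 6 × £19.28 standing = £1,842.23
Difference = |£613.04 − £1,842.23| = £1,229.19 ≈ £1229

£1229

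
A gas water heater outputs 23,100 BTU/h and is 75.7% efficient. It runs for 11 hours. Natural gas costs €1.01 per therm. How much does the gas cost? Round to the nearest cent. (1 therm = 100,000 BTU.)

Heat delivered = 23,100 BTU/h × 11 h = 254,100 BTU
Gas input = 254,100 / 0.757 = 335,667 BTU
= 335,667 / 100,000 = 3.357 therm
Cost = 3.357 × €1.01/therm = €3.39

€3.39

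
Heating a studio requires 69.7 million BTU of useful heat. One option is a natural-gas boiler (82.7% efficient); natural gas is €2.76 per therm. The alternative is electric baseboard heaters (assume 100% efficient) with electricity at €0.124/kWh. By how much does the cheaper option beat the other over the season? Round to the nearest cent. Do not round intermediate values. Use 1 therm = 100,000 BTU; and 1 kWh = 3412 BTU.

€206.92

Heat load = 69.7 × 10⁶ BTU = 69,700,000 BTU
Gas: input = 69,700,000 / 0.827 = 84,280,532 BTU = 842.8 therm → 842.8 × €2.76 = €2,326.14
Electric: 69,700,000 BTU / 3412 = 20,430 kWh → × €0.124 = €2,533.06
Difference = |€2,326.14 − €2,533.06| = €206.92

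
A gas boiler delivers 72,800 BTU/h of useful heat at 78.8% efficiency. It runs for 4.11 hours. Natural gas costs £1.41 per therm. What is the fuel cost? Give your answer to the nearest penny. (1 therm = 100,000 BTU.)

Heat delivered = 72,800 BTU/h × 4.11 h = 299,208 BTU
Gas input = 299,208 / 0.788 = 379,706 BTU
= 379,706 / 100,000 = 3.797 therm
Cost = 3.797 × £1.41/therm = £5.35

£5.35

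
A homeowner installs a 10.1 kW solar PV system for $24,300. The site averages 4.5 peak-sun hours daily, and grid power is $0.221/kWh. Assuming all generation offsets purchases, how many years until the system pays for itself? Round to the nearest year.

7 years

Daily generation = 10.1 kW × 4.5 h = 45.45 kWh
Annual generation = 45.45 × 365 = 16589 kWh
Annual savings = 16589 × $0.221 = $3,666.22
Payback = $24,300 / $3,666.22 = 6.63 years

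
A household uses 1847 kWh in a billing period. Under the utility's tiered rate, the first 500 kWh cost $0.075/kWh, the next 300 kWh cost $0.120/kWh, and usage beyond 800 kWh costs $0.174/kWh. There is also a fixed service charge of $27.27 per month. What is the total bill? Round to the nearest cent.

First 500 kWh × $0.075 = $37.50
Next 300 kWh × $0.120 = $36.00
Remaining 1047 kWh × $0.174 = $182.18
Energy charge = $255.68; + service $27.27 = $282.95

$282.95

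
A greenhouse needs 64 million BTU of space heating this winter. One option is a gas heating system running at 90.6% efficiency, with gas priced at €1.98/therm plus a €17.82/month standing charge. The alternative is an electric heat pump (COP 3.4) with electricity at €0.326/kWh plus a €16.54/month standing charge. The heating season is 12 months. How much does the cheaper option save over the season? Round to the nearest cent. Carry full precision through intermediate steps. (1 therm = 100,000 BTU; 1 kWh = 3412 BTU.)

€384.46

Heat load = 64 × 10⁶ BTU = 64,000,000 BTU
Gas: input = 64,000,000 / 0.906 = 70,640,177 BTU = 706.4 therm → 706.4 × €1.98 = €1,398.68; + 12 × €17.82 standing = €1,612.52
Heat pump: 64,000,000 BTU / 3412 = 18,760 kWh heat; / 3.4 = 5,517 kWh in → × €0.326 = €1,798.50; + 12 × €16.54 standing = €1,996.98
Difference = |€1,612.52 − €1,996.98| = €384.46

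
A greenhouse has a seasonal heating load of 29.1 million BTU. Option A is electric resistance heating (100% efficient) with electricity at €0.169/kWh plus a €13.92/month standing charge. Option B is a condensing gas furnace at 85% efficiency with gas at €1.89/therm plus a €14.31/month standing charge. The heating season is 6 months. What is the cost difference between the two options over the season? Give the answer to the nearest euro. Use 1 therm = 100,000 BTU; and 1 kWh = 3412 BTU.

Heat load = 29.1 × 10⁶ BTU = 29,100,000 BTU
Gas: input = 29,100,000 / 0.85 = 34,235,294 BTU = 342.4 therm → 342.4 × €1.89 = €647.05; + 6 × €14.31 standing = €732.91
Electric: 29,100,000 BTU / 3412 = 8,529 kWh → × €0.169 = €1,441.35; + 6 × €13.92 standing = €1,524.87
Difference = |€732.91 − €1,524.87| = €791.97 ≈ €792

€792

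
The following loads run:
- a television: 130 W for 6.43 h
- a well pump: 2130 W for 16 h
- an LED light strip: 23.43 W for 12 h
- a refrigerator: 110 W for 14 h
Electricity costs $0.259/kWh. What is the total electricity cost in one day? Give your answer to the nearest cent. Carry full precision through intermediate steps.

television: 130 W × 6.43 h = 836 Wh = 0.8359 kWh
well pump: 2130 W × 16 h = 34,080 Wh = 34.08 kWh
LED light strip: 23.43 W × 12 h = 281 Wh = 0.2812 kWh
refrigerator: 110 W × 14 h = 1,540 Wh = 1.54 kWh
Total energy = 0.8359 + 34.08 + 0.2812 + 1.54 = 36.74 kWh
Cost = 36.74 kWh × $0.259 = $9.51

$9.51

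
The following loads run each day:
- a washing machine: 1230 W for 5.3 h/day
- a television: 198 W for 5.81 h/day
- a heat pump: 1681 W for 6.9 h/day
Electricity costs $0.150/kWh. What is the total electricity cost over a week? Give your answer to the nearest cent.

$20.23

washing machine: 1230 W × 5.3 h × 7 d = 45,633 Wh = 45.63 kWh
television: 198 W × 5.81 h × 7 d = 8,053 Wh = 8.053 kWh
heat pump: 1681 W × 6.9 h × 7 d = 81,192 Wh = 81.19 kWh
Total energy = 45.63 + 8.053 + 81.19 = 134.9 kWh
Cost = 134.9 kWh × $0.150 = $20.23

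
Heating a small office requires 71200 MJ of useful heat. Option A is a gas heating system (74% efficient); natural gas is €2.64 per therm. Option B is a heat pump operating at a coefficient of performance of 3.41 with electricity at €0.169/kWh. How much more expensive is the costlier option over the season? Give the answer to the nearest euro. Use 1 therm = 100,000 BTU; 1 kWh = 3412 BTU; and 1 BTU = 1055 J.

Heat load = 71200 MJ = 71,200,000,000 J / 1055 = 67,488,152 BTU
Gas: input = 67,488,152 / 0.740 = 91,200,205 BTU = 912 therm → 912 × €2.64 = €2,407.69
Heat pump: 67,488,152 BTU / 3412 = 19,780 kWh heat; / 3.41 = 5,800 kWh in → × €0.169 = €980.28
Difference = |€2,407.69 − €980.28| = €1,427.40 ≈ €1427

€1427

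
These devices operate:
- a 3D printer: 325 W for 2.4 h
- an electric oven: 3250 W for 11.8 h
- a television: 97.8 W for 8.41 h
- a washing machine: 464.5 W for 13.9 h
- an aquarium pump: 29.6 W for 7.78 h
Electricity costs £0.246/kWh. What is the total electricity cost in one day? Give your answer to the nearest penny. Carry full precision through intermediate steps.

£11.47

3D printer: 325 W × 2.4 h = 780 Wh = 0.78 kWh
electric oven: 3250 W × 11.8 h = 38,350 Wh = 38.35 kWh
television: 97.8 W × 8.41 h = 822 Wh = 0.8225 kWh
washing machine: 464.5 W × 13.9 h = 6,457 Wh = 6.457 kWh
aquarium pump: 29.6 W × 7.78 h = 230 Wh = 0.2303 kWh
Total energy = 0.78 + 38.35 + 0.8225 + 6.457 + 0.2303 = 46.64 kWh
Cost = 46.64 kWh × £0.246 = £11.47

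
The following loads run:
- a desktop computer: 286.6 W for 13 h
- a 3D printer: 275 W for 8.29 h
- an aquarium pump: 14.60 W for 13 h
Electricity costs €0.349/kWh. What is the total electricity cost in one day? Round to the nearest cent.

desktop computer: 286.6 W × 13 h = 3,726 Wh = 3.726 kWh
3D printer: 275 W × 8.29 h = 2,280 Wh = 2.28 kWh
aquarium pump: 14.60 W × 13 h = 190 Wh = 0.1898 kWh
Total energy = 3.726 + 2.28 + 0.1898 = 6.195 kWh
Cost = 6.195 kWh × €0.349 = €2.16

€2.16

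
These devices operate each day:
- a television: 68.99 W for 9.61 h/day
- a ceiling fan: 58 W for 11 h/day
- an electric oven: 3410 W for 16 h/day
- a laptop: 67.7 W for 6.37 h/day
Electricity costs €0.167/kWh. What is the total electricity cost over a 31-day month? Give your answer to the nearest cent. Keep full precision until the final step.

television: 68.99 W × 9.61 h × 31 d = 20,553 Wh = 20.55 kWh
ceiling fan: 58 W × 11 h × 31 d = 19,778 Wh = 19.78 kWh
electric oven: 3410 W × 16 h × 31 d = 1,691,360 Wh = 1,691 kWh
laptop: 67.7 W × 6.37 h × 31 d = 13,369 Wh = 13.37 kWh
Total energy = 20.55 + 19.78 + 1,691 + 13.37 = 1,745 kWh
Cost = 1,745 kWh × €0.167 = €291.42

€291.42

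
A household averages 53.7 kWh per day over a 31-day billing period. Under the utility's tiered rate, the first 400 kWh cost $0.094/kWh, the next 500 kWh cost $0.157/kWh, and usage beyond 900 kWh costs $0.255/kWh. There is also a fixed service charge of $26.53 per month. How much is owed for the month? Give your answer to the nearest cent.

$337.63

Usage = 53.7 kWh/day × 31 days = 1664.7 kWh
First 400 kWh × $0.094 = $37.60
Next 500 kWh × $0.157 = $78.50
Remaining 764.7 kWh × $0.255 = $195.00
Energy charge = $311.10; + service $26.53 = $337.63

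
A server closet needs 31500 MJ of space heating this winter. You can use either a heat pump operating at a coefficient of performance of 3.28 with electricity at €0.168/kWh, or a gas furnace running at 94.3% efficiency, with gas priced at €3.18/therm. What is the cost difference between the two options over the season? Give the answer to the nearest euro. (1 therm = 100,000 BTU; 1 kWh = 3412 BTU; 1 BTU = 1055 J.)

€559

Heat load = 31500 MJ = 31,500,000,000 J / 1055 = 29,857,820 BTU
Gas: input = 29,857,820 / 0.943 = 31,662,587 BTU = 316.6 therm → 316.6 × €3.18 = €1,006.87
Heat pump: 29,857,820 BTU / 3412 = 8,751 kWh heat; / 3.28 = 2,668 kWh in → × €0.168 = €448.21
Difference = |€1,006.87 − €448.21| = €558.66 ≈ €559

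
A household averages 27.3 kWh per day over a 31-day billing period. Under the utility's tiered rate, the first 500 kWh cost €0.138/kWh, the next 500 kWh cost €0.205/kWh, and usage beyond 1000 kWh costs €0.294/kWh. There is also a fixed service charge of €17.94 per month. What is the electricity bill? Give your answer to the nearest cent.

Usage = 27.3 kWh/day × 31 days = 846.3 kWh
First 500 kWh × €0.138 = €69.00
Next 346.3 kWh × €0.205 = €70.99
Remaining tier: 0 kWh (not reached)
Energy charge = €139.99; + service €17.94 = €157.93

€157.93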